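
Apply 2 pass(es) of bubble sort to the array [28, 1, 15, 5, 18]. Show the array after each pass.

After pass 1: [1, 15, 5, 18, 28] (4 swaps)
After pass 2: [1, 5, 15, 18, 28] (1 swaps)
Total swaps: 5


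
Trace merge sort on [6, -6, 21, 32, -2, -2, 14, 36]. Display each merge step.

Divide and conquer:
  Merge [6] + [-6] -> [-6, 6]
  Merge [21] + [32] -> [21, 32]
  Merge [-6, 6] + [21, 32] -> [-6, 6, 21, 32]
  Merge [-2] + [-2] -> [-2, -2]
  Merge [14] + [36] -> [14, 36]
  Merge [-2, -2] + [14, 36] -> [-2, -2, 14, 36]
  Merge [-6, 6, 21, 32] + [-2, -2, 14, 36] -> [-6, -2, -2, 6, 14, 21, 32, 36]


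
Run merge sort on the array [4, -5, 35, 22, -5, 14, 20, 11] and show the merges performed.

Divide and conquer:
  Merge [4] + [-5] -> [-5, 4]
  Merge [35] + [22] -> [22, 35]
  Merge [-5, 4] + [22, 35] -> [-5, 4, 22, 35]
  Merge [-5] + [14] -> [-5, 14]
  Merge [20] + [11] -> [11, 20]
  Merge [-5, 14] + [11, 20] -> [-5, 11, 14, 20]
  Merge [-5, 4, 22, 35] + [-5, 11, 14, 20] -> [-5, -5, 4, 11, 14, 20, 22, 35]


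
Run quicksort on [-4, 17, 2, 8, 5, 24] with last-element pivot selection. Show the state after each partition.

Partition 1: pivot=24 at index 5 -> [-4, 17, 2, 8, 5, 24]
Partition 2: pivot=5 at index 2 -> [-4, 2, 5, 8, 17, 24]
Partition 3: pivot=2 at index 1 -> [-4, 2, 5, 8, 17, 24]
Partition 4: pivot=17 at index 4 -> [-4, 2, 5, 8, 17, 24]


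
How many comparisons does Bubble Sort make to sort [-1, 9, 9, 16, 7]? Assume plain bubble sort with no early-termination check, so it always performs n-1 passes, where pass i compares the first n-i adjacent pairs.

Pass 1: compare adjacent pairs (0,1)..(3,4) = 4 comparison(s), 1 swap(s) -> [-1, 9, 9, 7, 16]
Pass 2: compare adjacent pairs (0,1)..(2,3) = 3 comparison(s), 1 swap(s) -> [-1, 9, 7, 9, 16]
Pass 3: compare adjacent pairs (0,1)..(1,2) = 2 comparison(s), 1 swap(s) -> [-1, 7, 9, 9, 16]
Pass 4: compare adjacent pairs (0,1)..(0,1) = 1 comparison(s), 0 swap(s) -> [-1, 7, 9, 9, 16]
Total comparisons: 4 + 3 + 2 + 1 = 10


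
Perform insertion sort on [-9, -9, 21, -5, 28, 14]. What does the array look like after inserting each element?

First element -9 is already 'sorted'
Insert -9: shifted 0 elements -> [-9, -9, 21, -5, 28, 14]
Insert 21: shifted 0 elements -> [-9, -9, 21, -5, 28, 14]
Insert -5: shifted 1 elements -> [-9, -9, -5, 21, 28, 14]
Insert 28: shifted 0 elements -> [-9, -9, -5, 21, 28, 14]
Insert 14: shifted 2 elements -> [-9, -9, -5, 14, 21, 28]


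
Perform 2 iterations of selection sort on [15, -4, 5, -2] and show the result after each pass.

Pass 1: Select minimum -4 at index 1, swap -> [-4, 15, 5, -2]
Pass 2: Select minimum -2 at index 3, swap -> [-4, -2, 5, 15]


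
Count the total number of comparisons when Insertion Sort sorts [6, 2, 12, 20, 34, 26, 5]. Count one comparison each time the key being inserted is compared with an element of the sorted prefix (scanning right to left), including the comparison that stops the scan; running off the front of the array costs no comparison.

Insert 2: 6 > 2 (shift), reached front = 1 comparison(s) -> [2, 6, 12, 20, 34, 26, 5]
Insert 12: 6 <= 12 (stop) = 1 comparison(s) -> [2, 6, 12, 20, 34, 26, 5]
Insert 20: 12 <= 20 (stop) = 1 comparison(s) -> [2, 6, 12, 20, 34, 26, 5]
Insert 34: 20 <= 34 (stop) = 1 comparison(s) -> [2, 6, 12, 20, 34, 26, 5]
Insert 26: 34 > 26 (shift), 20 <= 26 (stop) = 2 comparison(s) -> [2, 6, 12, 20, 26, 34, 5]
Insert 5: 34 > 5 (shift), 26 > 5 (shift), 20 > 5 (shift), 12 > 5 (shift), 6 > 5 (shift), 2 <= 5 (stop) = 6 comparison(s) -> [2, 5, 6, 12, 20, 26, 34]
Total comparisons: 1 + 1 + 1 + 1 + 2 + 6 = 12


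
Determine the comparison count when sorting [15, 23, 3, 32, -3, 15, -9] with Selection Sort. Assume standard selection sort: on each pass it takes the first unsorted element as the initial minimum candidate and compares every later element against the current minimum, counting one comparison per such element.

Pass 1: scan indices 1..6 for the minimum = 6 comparison(s); min is -9, place at index 0 -> [-9, 23, 3, 32, -3, 15, 15]
Pass 2: scan indices 2..6 for the minimum = 5 comparison(s); min is -3, place at index 1 -> [-9, -3, 3, 32, 23, 15, 15]
Pass 3: scan indices 3..6 for the minimum = 4 comparison(s); min is 3, place at index 2 -> [-9, -3, 3, 32, 23, 15, 15]
Pass 4: scan indices 4..6 for the minimum = 3 comparison(s); min is 15, place at index 3 -> [-9, -3, 3, 15, 23, 32, 15]
Pass 5: scan indices 5..6 for the minimum = 2 comparison(s); min is 15, place at index 4 -> [-9, -3, 3, 15, 15, 32, 23]
Pass 6: scan indices 6..6 for the minimum = 1 comparison(s); min is 23, place at index 5 -> [-9, -3, 3, 15, 15, 23, 32]
Selection sort always scans the whole unsorted suffix, so the count is (n-1) + (n-2) + ... + 1 = n(n-1)/2 = 7*6/2 = 21 regardless of the input order.
Total comparisons: 6 + 5 + 4 + 3 + 2 + 1 = 21


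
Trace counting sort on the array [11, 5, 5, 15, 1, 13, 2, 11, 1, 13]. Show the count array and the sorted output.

Count array: [0, 2, 1, 0, 0, 2, 0, 0, 0, 0, 0, 2, 0, 2, 0, 1]
(count[i] = number of elements equal to i)
Cumulative count: [0, 2, 3, 3, 3, 5, 5, 5, 5, 5, 5, 7, 7, 9, 9, 10]
Sorted: [1, 1, 2, 5, 5, 11, 11, 13, 13, 15]


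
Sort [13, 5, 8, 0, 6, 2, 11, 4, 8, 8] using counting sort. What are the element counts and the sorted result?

Count array: [1, 0, 1, 0, 1, 1, 1, 0, 3, 0, 0, 1, 0, 1]
(count[i] = number of elements equal to i)
Cumulative count: [1, 1, 2, 2, 3, 4, 5, 5, 8, 8, 8, 9, 9, 10]
Sorted: [0, 2, 4, 5, 6, 8, 8, 8, 11, 13]


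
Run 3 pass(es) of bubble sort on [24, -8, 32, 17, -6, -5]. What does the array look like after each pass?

After pass 1: [-8, 24, 17, -6, -5, 32] (4 swaps)
After pass 2: [-8, 17, -6, -5, 24, 32] (3 swaps)
After pass 3: [-8, -6, -5, 17, 24, 32] (2 swaps)
Total swaps: 9


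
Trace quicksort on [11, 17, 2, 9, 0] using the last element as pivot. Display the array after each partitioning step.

Partition 1: pivot=0 at index 0 -> [0, 17, 2, 9, 11]
Partition 2: pivot=11 at index 3 -> [0, 2, 9, 11, 17]
Partition 3: pivot=9 at index 2 -> [0, 2, 9, 11, 17]


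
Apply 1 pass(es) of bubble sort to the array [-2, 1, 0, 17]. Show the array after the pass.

After pass 1: [-2, 0, 1, 17] (1 swaps)
Total swaps: 1


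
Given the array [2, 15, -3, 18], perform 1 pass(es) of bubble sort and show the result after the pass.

After pass 1: [2, -3, 15, 18] (1 swaps)
Total swaps: 1


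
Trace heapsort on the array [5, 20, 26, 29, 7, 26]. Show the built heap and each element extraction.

Build heap: [29, 20, 26, 5, 7, 26]
Extract 29: [26, 20, 26, 5, 7, 29]
Extract 26: [26, 20, 7, 5, 26, 29]
Extract 26: [20, 5, 7, 26, 26, 29]
Extract 20: [7, 5, 20, 26, 26, 29]
Extract 7: [5, 7, 20, 26, 26, 29]


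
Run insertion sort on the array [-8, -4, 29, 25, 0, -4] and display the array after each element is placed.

First element -8 is already 'sorted'
Insert -4: shifted 0 elements -> [-8, -4, 29, 25, 0, -4]
Insert 29: shifted 0 elements -> [-8, -4, 29, 25, 0, -4]
Insert 25: shifted 1 elements -> [-8, -4, 25, 29, 0, -4]
Insert 0: shifted 2 elements -> [-8, -4, 0, 25, 29, -4]
Insert -4: shifted 3 elements -> [-8, -4, -4, 0, 25, 29]


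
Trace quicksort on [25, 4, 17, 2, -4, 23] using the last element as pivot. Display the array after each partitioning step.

Partition 1: pivot=23 at index 4 -> [4, 17, 2, -4, 23, 25]
Partition 2: pivot=-4 at index 0 -> [-4, 17, 2, 4, 23, 25]
Partition 3: pivot=4 at index 2 -> [-4, 2, 4, 17, 23, 25]


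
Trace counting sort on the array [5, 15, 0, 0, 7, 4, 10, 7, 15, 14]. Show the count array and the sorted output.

Count array: [2, 0, 0, 0, 1, 1, 0, 2, 0, 0, 1, 0, 0, 0, 1, 2]
(count[i] = number of elements equal to i)
Cumulative count: [2, 2, 2, 2, 3, 4, 4, 6, 6, 6, 7, 7, 7, 7, 8, 10]
Sorted: [0, 0, 4, 5, 7, 7, 10, 14, 15, 15]


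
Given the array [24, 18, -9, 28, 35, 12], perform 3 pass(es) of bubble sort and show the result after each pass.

After pass 1: [18, -9, 24, 28, 12, 35] (3 swaps)
After pass 2: [-9, 18, 24, 12, 28, 35] (2 swaps)
After pass 3: [-9, 18, 12, 24, 28, 35] (1 swaps)
Total swaps: 6


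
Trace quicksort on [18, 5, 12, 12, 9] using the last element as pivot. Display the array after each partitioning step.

Partition 1: pivot=9 at index 1 -> [5, 9, 12, 12, 18]
Partition 2: pivot=18 at index 4 -> [5, 9, 12, 12, 18]
Partition 3: pivot=12 at index 3 -> [5, 9, 12, 12, 18]


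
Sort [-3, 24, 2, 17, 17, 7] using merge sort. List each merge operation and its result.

Divide and conquer:
  Merge [24] + [2] -> [2, 24]
  Merge [-3] + [2, 24] -> [-3, 2, 24]
  Merge [17] + [7] -> [7, 17]
  Merge [17] + [7, 17] -> [7, 17, 17]
  Merge [-3, 2, 24] + [7, 17, 17] -> [-3, 2, 7, 17, 17, 24]


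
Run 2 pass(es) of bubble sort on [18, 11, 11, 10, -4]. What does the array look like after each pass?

After pass 1: [11, 11, 10, -4, 18] (4 swaps)
After pass 2: [11, 10, -4, 11, 18] (2 swaps)
Total swaps: 6


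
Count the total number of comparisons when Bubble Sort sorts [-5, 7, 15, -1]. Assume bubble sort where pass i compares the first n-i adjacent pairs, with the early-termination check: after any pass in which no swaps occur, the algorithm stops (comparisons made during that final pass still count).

Pass 1: compare adjacent pairs (0,1)..(2,3) = 3 comparison(s), 1 swap(s) -> [-5, 7, -1, 15]
Pass 2: compare adjacent pairs (0,1)..(1,2) = 2 comparison(s), 1 swap(s) -> [-5, -1, 7, 15]
Pass 3: compare adjacent pairs (0,1)..(0,1) = 1 comparison(s), 0 swap(s) -> [-5, -1, 7, 15]
No swaps in this pass, so bubble sort stops here.
Total comparisons: 3 + 2 + 1 = 6


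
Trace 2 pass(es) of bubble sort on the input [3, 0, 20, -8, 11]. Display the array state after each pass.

After pass 1: [0, 3, -8, 11, 20] (3 swaps)
After pass 2: [0, -8, 3, 11, 20] (1 swaps)
Total swaps: 4


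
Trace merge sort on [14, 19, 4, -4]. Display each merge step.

Divide and conquer:
  Merge [14] + [19] -> [14, 19]
  Merge [4] + [-4] -> [-4, 4]
  Merge [14, 19] + [-4, 4] -> [-4, 4, 14, 19]


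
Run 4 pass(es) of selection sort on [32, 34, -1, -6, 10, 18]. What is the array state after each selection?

Pass 1: Select minimum -6 at index 3, swap -> [-6, 34, -1, 32, 10, 18]
Pass 2: Select minimum -1 at index 2, swap -> [-6, -1, 34, 32, 10, 18]
Pass 3: Select minimum 10 at index 4, swap -> [-6, -1, 10, 32, 34, 18]
Pass 4: Select minimum 18 at index 5, swap -> [-6, -1, 10, 18, 34, 32]


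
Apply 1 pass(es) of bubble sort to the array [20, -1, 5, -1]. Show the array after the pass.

After pass 1: [-1, 5, -1, 20] (3 swaps)
Total swaps: 3


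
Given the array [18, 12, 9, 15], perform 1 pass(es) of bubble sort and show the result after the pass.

After pass 1: [12, 9, 15, 18] (3 swaps)
Total swaps: 3


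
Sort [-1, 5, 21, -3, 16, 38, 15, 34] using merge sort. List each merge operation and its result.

Divide and conquer:
  Merge [-1] + [5] -> [-1, 5]
  Merge [21] + [-3] -> [-3, 21]
  Merge [-1, 5] + [-3, 21] -> [-3, -1, 5, 21]
  Merge [16] + [38] -> [16, 38]
  Merge [15] + [34] -> [15, 34]
  Merge [16, 38] + [15, 34] -> [15, 16, 34, 38]
  Merge [-3, -1, 5, 21] + [15, 16, 34, 38] -> [-3, -1, 5, 15, 16, 21, 34, 38]


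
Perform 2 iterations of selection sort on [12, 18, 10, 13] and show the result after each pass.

Pass 1: Select minimum 10 at index 2, swap -> [10, 18, 12, 13]
Pass 2: Select minimum 12 at index 2, swap -> [10, 12, 18, 13]


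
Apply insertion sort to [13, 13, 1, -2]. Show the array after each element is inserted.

First element 13 is already 'sorted'
Insert 13: shifted 0 elements -> [13, 13, 1, -2]
Insert 1: shifted 2 elements -> [1, 13, 13, -2]
Insert -2: shifted 3 elements -> [-2, 1, 13, 13]


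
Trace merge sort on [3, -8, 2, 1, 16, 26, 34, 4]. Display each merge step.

Divide and conquer:
  Merge [3] + [-8] -> [-8, 3]
  Merge [2] + [1] -> [1, 2]
  Merge [-8, 3] + [1, 2] -> [-8, 1, 2, 3]
  Merge [16] + [26] -> [16, 26]
  Merge [34] + [4] -> [4, 34]
  Merge [16, 26] + [4, 34] -> [4, 16, 26, 34]
  Merge [-8, 1, 2, 3] + [4, 16, 26, 34] -> [-8, 1, 2, 3, 4, 16, 26, 34]


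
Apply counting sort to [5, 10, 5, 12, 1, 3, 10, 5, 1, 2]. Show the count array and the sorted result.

Count array: [0, 2, 1, 1, 0, 3, 0, 0, 0, 0, 2, 0, 1]
(count[i] = number of elements equal to i)
Cumulative count: [0, 2, 3, 4, 4, 7, 7, 7, 7, 7, 9, 9, 10]
Sorted: [1, 1, 2, 3, 5, 5, 5, 10, 10, 12]


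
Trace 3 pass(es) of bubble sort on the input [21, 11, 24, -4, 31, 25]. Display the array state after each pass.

After pass 1: [11, 21, -4, 24, 25, 31] (3 swaps)
After pass 2: [11, -4, 21, 24, 25, 31] (1 swaps)
After pass 3: [-4, 11, 21, 24, 25, 31] (1 swaps)
Total swaps: 5


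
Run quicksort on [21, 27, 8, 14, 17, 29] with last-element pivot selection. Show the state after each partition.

Partition 1: pivot=29 at index 5 -> [21, 27, 8, 14, 17, 29]
Partition 2: pivot=17 at index 2 -> [8, 14, 17, 27, 21, 29]
Partition 3: pivot=14 at index 1 -> [8, 14, 17, 27, 21, 29]
Partition 4: pivot=21 at index 3 -> [8, 14, 17, 21, 27, 29]


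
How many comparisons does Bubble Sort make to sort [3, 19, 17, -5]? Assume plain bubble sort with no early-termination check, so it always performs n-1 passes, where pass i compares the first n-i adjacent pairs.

Pass 1: compare adjacent pairs (0,1)..(2,3) = 3 comparison(s), 2 swap(s) -> [3, 17, -5, 19]
Pass 2: compare adjacent pairs (0,1)..(1,2) = 2 comparison(s), 1 swap(s) -> [3, -5, 17, 19]
Pass 3: compare adjacent pairs (0,1)..(0,1) = 1 comparison(s), 1 swap(s) -> [-5, 3, 17, 19]
Total comparisons: 3 + 2 + 1 = 6


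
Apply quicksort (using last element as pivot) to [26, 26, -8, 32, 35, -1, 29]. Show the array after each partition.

Partition 1: pivot=29 at index 4 -> [26, 26, -8, -1, 29, 32, 35]
Partition 2: pivot=-1 at index 1 -> [-8, -1, 26, 26, 29, 32, 35]
Partition 3: pivot=26 at index 3 -> [-8, -1, 26, 26, 29, 32, 35]
Partition 4: pivot=35 at index 6 -> [-8, -1, 26, 26, 29, 32, 35]


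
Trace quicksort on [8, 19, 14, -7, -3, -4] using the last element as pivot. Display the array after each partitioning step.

Partition 1: pivot=-4 at index 1 -> [-7, -4, 14, 8, -3, 19]
Partition 2: pivot=19 at index 5 -> [-7, -4, 14, 8, -3, 19]
Partition 3: pivot=-3 at index 2 -> [-7, -4, -3, 8, 14, 19]
Partition 4: pivot=14 at index 4 -> [-7, -4, -3, 8, 14, 19]


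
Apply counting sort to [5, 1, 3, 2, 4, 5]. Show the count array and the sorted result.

Count array: [0, 1, 1, 1, 1, 2]
(count[i] = number of elements equal to i)
Cumulative count: [0, 1, 2, 3, 4, 6]
Sorted: [1, 2, 3, 4, 5, 5]


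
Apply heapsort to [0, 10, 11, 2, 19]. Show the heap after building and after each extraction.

Build heap: [19, 10, 11, 2, 0]
Extract 19: [11, 10, 0, 2, 19]
Extract 11: [10, 2, 0, 11, 19]
Extract 10: [2, 0, 10, 11, 19]
Extract 2: [0, 2, 10, 11, 19]


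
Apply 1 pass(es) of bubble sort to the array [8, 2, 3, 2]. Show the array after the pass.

After pass 1: [2, 3, 2, 8] (3 swaps)
Total swaps: 3


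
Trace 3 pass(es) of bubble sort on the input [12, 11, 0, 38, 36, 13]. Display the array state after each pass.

After pass 1: [11, 0, 12, 36, 13, 38] (4 swaps)
After pass 2: [0, 11, 12, 13, 36, 38] (2 swaps)
After pass 3: [0, 11, 12, 13, 36, 38] (0 swaps)
Total swaps: 6


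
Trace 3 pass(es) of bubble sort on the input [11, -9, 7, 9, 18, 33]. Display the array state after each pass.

After pass 1: [-9, 7, 9, 11, 18, 33] (3 swaps)
After pass 2: [-9, 7, 9, 11, 18, 33] (0 swaps)
After pass 3: [-9, 7, 9, 11, 18, 33] (0 swaps)
Total swaps: 3


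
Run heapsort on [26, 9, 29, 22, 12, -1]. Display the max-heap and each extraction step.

Build heap: [29, 22, 26, 9, 12, -1]
Extract 29: [26, 22, -1, 9, 12, 29]
Extract 26: [22, 12, -1, 9, 26, 29]
Extract 22: [12, 9, -1, 22, 26, 29]
Extract 12: [9, -1, 12, 22, 26, 29]
Extract 9: [-1, 9, 12, 22, 26, 29]


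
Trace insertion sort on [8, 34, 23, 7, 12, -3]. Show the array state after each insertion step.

First element 8 is already 'sorted'
Insert 34: shifted 0 elements -> [8, 34, 23, 7, 12, -3]
Insert 23: shifted 1 elements -> [8, 23, 34, 7, 12, -3]
Insert 7: shifted 3 elements -> [7, 8, 23, 34, 12, -3]
Insert 12: shifted 2 elements -> [7, 8, 12, 23, 34, -3]
Insert -3: shifted 5 elements -> [-3, 7, 8, 12, 23, 34]


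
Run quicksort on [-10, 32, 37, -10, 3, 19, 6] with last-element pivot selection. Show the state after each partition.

Partition 1: pivot=6 at index 3 -> [-10, -10, 3, 6, 37, 19, 32]
Partition 2: pivot=3 at index 2 -> [-10, -10, 3, 6, 37, 19, 32]
Partition 3: pivot=-10 at index 1 -> [-10, -10, 3, 6, 37, 19, 32]
Partition 4: pivot=32 at index 5 -> [-10, -10, 3, 6, 19, 32, 37]


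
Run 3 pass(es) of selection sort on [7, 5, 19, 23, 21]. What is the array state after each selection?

Pass 1: Select minimum 5 at index 1, swap -> [5, 7, 19, 23, 21]
Pass 2: Select minimum 7 at index 1, swap -> [5, 7, 19, 23, 21]
Pass 3: Select minimum 19 at index 2, swap -> [5, 7, 19, 23, 21]


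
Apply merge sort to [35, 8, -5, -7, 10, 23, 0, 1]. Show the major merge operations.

Divide and conquer:
  Merge [35] + [8] -> [8, 35]
  Merge [-5] + [-7] -> [-7, -5]
  Merge [8, 35] + [-7, -5] -> [-7, -5, 8, 35]
  Merge [10] + [23] -> [10, 23]
  Merge [0] + [1] -> [0, 1]
  Merge [10, 23] + [0, 1] -> [0, 1, 10, 23]
  Merge [-7, -5, 8, 35] + [0, 1, 10, 23] -> [-7, -5, 0, 1, 8, 10, 23, 35]


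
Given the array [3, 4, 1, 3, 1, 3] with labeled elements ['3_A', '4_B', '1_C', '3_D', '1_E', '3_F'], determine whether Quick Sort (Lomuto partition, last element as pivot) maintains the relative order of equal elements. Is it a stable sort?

Trace Quick Sort on the labeled array (the key is the number; the letter only tracks identity):
  Partition indices 0..5 around pivot 3_F -> [3_A, 1_C, 3_D, 1_E, 3_F, 4_B]
  Partition indices 0..3 around pivot 1_E -> [1_C, 1_E, 3_D, 3_A, 3_F, 4_B]
  Partition indices 2..3 around pivot 3_A -> [1_C, 1_E, 3_D, 3_A, 3_F, 4_B]
Final order: [1_C, 1_E, 3_D, 3_A, 3_F, 4_B]
Equal keys:
  value 1: originally 1_C, 1_E; after sorting 1_C, 1_E -> order preserved
  value 3: originally 3_A, 3_D, 3_F; after sorting 3_D, 3_A, 3_F -> order changed
Equal keys were reordered, so Quick Sort is not stable: partition swaps elements across long distances and can reorder equal keys. (One such input is enough; an unstable sort may happen to preserve order on other inputs, but it gives no guarantee.)
Answer: Not stable


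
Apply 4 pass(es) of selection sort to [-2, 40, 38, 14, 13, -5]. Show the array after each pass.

Pass 1: Select minimum -5 at index 5, swap -> [-5, 40, 38, 14, 13, -2]
Pass 2: Select minimum -2 at index 5, swap -> [-5, -2, 38, 14, 13, 40]
Pass 3: Select minimum 13 at index 4, swap -> [-5, -2, 13, 14, 38, 40]
Pass 4: Select minimum 14 at index 3, swap -> [-5, -2, 13, 14, 38, 40]


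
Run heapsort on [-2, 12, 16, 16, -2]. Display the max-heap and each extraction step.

Build heap: [16, 12, 16, -2, -2]
Extract 16: [16, 12, -2, -2, 16]
Extract 16: [12, -2, -2, 16, 16]
Extract 12: [-2, -2, 12, 16, 16]
Extract -2: [-2, -2, 12, 16, 16]


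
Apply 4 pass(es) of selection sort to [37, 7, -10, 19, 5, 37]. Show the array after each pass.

Pass 1: Select minimum -10 at index 2, swap -> [-10, 7, 37, 19, 5, 37]
Pass 2: Select minimum 5 at index 4, swap -> [-10, 5, 37, 19, 7, 37]
Pass 3: Select minimum 7 at index 4, swap -> [-10, 5, 7, 19, 37, 37]
Pass 4: Select minimum 19 at index 3, swap -> [-10, 5, 7, 19, 37, 37]


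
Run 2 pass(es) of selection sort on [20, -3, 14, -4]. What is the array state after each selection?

Pass 1: Select minimum -4 at index 3, swap -> [-4, -3, 14, 20]
Pass 2: Select minimum -3 at index 1, swap -> [-4, -3, 14, 20]


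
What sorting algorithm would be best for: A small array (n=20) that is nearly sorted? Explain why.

Best choice: Insertion sort
Reason: Insertion sort is O(n) for nearly sorted arrays and has low overhead


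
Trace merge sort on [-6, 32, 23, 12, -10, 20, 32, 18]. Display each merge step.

Divide and conquer:
  Merge [-6] + [32] -> [-6, 32]
  Merge [23] + [12] -> [12, 23]
  Merge [-6, 32] + [12, 23] -> [-6, 12, 23, 32]
  Merge [-10] + [20] -> [-10, 20]
  Merge [32] + [18] -> [18, 32]
  Merge [-10, 20] + [18, 32] -> [-10, 18, 20, 32]
  Merge [-6, 12, 23, 32] + [-10, 18, 20, 32] -> [-10, -6, 12, 18, 20, 23, 32, 32]


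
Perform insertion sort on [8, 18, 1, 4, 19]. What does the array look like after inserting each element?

First element 8 is already 'sorted'
Insert 18: shifted 0 elements -> [8, 18, 1, 4, 19]
Insert 1: shifted 2 elements -> [1, 8, 18, 4, 19]
Insert 4: shifted 2 elements -> [1, 4, 8, 18, 19]
Insert 19: shifted 0 elements -> [1, 4, 8, 18, 19]


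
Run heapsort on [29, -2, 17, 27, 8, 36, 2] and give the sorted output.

Build heap: [36, 27, 29, -2, 8, 17, 2]
Extract 36: [29, 27, 17, -2, 8, 2, 36]
Extract 29: [27, 8, 17, -2, 2, 29, 36]
Extract 27: [17, 8, 2, -2, 27, 29, 36]
Extract 17: [8, -2, 2, 17, 27, 29, 36]
Extract 8: [2, -2, 8, 17, 27, 29, 36]
Extract 2: [-2, 2, 8, 17, 27, 29, 36]


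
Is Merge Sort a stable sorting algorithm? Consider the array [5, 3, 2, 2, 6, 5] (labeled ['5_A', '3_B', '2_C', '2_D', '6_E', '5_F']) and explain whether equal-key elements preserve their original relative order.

Trace Merge Sort on the labeled array (the key is the number; the letter only tracks identity):
  Merge [3_B] + [2_C] -> [2_C, 3_B]
  Merge [5_A] + [2_C, 3_B] -> [2_C, 3_B, 5_A]
  Merge [6_E] + [5_F] -> [5_F, 6_E]
  Merge [2_D] + [5_F, 6_E] -> [2_D, 5_F, 6_E]
  Merge [2_C, 3_B, 5_A] + [2_D, 5_F, 6_E] -> [2_C, 2_D, 3_B, 5_A, 5_F, 6_E]
Final order: [2_C, 2_D, 3_B, 5_A, 5_F, 6_E]
Equal keys:
  value 2: originally 2_C, 2_D; after sorting 2_C, 2_D -> order preserved
  value 5: originally 5_A, 5_F; after sorting 5_A, 5_F -> order preserved
All equal keys kept their original relative order. Merge Sort is stable: when the heads of the two halves are equal the merge takes from the left half first.
Answer: Stable


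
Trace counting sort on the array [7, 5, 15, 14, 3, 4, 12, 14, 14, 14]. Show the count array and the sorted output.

Count array: [0, 0, 0, 1, 1, 1, 0, 1, 0, 0, 0, 0, 1, 0, 4, 1]
(count[i] = number of elements equal to i)
Cumulative count: [0, 0, 0, 1, 2, 3, 3, 4, 4, 4, 4, 4, 5, 5, 9, 10]
Sorted: [3, 4, 5, 7, 12, 14, 14, 14, 14, 15]


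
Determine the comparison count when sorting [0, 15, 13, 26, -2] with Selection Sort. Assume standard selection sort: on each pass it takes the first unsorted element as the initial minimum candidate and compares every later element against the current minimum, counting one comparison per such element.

Pass 1: scan indices 1..4 for the minimum = 4 comparison(s); min is -2, place at index 0 -> [-2, 15, 13, 26, 0]
Pass 2: scan indices 2..4 for the minimum = 3 comparison(s); min is 0, place at index 1 -> [-2, 0, 13, 26, 15]
Pass 3: scan indices 3..4 for the minimum = 2 comparison(s); min is 13, place at index 2 -> [-2, 0, 13, 26, 15]
Pass 4: scan indices 4..4 for the minimum = 1 comparison(s); min is 15, place at index 3 -> [-2, 0, 13, 15, 26]
Selection sort always scans the whole unsorted suffix, so the count is (n-1) + (n-2) + ... + 1 = n(n-1)/2 = 5*4/2 = 10 regardless of the input order.
Total comparisons: 4 + 3 + 2 + 1 = 10


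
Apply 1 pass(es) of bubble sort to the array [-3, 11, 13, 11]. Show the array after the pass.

After pass 1: [-3, 11, 11, 13] (1 swaps)
Total swaps: 1


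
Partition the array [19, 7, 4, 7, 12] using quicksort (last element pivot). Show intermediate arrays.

Partition 1: pivot=12 at index 3 -> [7, 4, 7, 12, 19]
Partition 2: pivot=7 at index 2 -> [7, 4, 7, 12, 19]
Partition 3: pivot=4 at index 0 -> [4, 7, 7, 12, 19]


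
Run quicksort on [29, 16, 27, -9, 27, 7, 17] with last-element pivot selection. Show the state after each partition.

Partition 1: pivot=17 at index 3 -> [16, -9, 7, 17, 27, 27, 29]
Partition 2: pivot=7 at index 1 -> [-9, 7, 16, 17, 27, 27, 29]
Partition 3: pivot=29 at index 6 -> [-9, 7, 16, 17, 27, 27, 29]
Partition 4: pivot=27 at index 5 -> [-9, 7, 16, 17, 27, 27, 29]


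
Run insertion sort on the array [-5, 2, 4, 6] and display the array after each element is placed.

First element -5 is already 'sorted'
Insert 2: shifted 0 elements -> [-5, 2, 4, 6]
Insert 4: shifted 0 elements -> [-5, 2, 4, 6]
Insert 6: shifted 0 elements -> [-5, 2, 4, 6]


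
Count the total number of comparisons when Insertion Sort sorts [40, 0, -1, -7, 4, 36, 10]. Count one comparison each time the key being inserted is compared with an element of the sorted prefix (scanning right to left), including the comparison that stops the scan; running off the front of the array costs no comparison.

Insert 0: 40 > 0 (shift), reached front = 1 comparison(s) -> [0, 40, -1, -7, 4, 36, 10]
Insert -1: 40 > -1 (shift), 0 > -1 (shift), reached front = 2 comparison(s) -> [-1, 0, 40, -7, 4, 36, 10]
Insert -7: 40 > -7 (shift), 0 > -7 (shift), -1 > -7 (shift), reached front = 3 comparison(s) -> [-7, -1, 0, 40, 4, 36, 10]
Insert 4: 40 > 4 (shift), 0 <= 4 (stop) = 2 comparison(s) -> [-7, -1, 0, 4, 40, 36, 10]
Insert 36: 40 > 36 (shift), 4 <= 36 (stop) = 2 comparison(s) -> [-7, -1, 0, 4, 36, 40, 10]
Insert 10: 40 > 10 (shift), 36 > 10 (shift), 4 <= 10 (stop) = 3 comparison(s) -> [-7, -1, 0, 4, 10, 36, 40]
Total comparisons: 1 + 2 + 3 + 2 + 2 + 3 = 13


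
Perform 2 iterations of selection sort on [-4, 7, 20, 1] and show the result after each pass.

Pass 1: Select minimum -4 at index 0, swap -> [-4, 7, 20, 1]
Pass 2: Select minimum 1 at index 3, swap -> [-4, 1, 20, 7]


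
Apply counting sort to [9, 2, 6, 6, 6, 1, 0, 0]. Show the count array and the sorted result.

Count array: [2, 1, 1, 0, 0, 0, 3, 0, 0, 1]
(count[i] = number of elements equal to i)
Cumulative count: [2, 3, 4, 4, 4, 4, 7, 7, 7, 8]
Sorted: [0, 0, 1, 2, 6, 6, 6, 9]


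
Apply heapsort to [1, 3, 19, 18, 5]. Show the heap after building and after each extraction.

Build heap: [19, 18, 1, 3, 5]
Extract 19: [18, 5, 1, 3, 19]
Extract 18: [5, 3, 1, 18, 19]
Extract 5: [3, 1, 5, 18, 19]
Extract 3: [1, 3, 5, 18, 19]


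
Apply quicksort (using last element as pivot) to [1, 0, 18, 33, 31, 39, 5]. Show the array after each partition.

Partition 1: pivot=5 at index 2 -> [1, 0, 5, 33, 31, 39, 18]
Partition 2: pivot=0 at index 0 -> [0, 1, 5, 33, 31, 39, 18]
Partition 3: pivot=18 at index 3 -> [0, 1, 5, 18, 31, 39, 33]
Partition 4: pivot=33 at index 5 -> [0, 1, 5, 18, 31, 33, 39]


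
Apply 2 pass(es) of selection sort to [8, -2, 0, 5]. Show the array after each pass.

Pass 1: Select minimum -2 at index 1, swap -> [-2, 8, 0, 5]
Pass 2: Select minimum 0 at index 2, swap -> [-2, 0, 8, 5]


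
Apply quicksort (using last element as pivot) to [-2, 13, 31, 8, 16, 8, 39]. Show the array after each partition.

Partition 1: pivot=39 at index 6 -> [-2, 13, 31, 8, 16, 8, 39]
Partition 2: pivot=8 at index 2 -> [-2, 8, 8, 13, 16, 31, 39]
Partition 3: pivot=8 at index 1 -> [-2, 8, 8, 13, 16, 31, 39]
Partition 4: pivot=31 at index 5 -> [-2, 8, 8, 13, 16, 31, 39]
Partition 5: pivot=16 at index 4 -> [-2, 8, 8, 13, 16, 31, 39]


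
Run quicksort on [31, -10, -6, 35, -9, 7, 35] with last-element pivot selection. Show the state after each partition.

Partition 1: pivot=35 at index 6 -> [31, -10, -6, 35, -9, 7, 35]
Partition 2: pivot=7 at index 3 -> [-10, -6, -9, 7, 31, 35, 35]
Partition 3: pivot=-9 at index 1 -> [-10, -9, -6, 7, 31, 35, 35]
Partition 4: pivot=35 at index 5 -> [-10, -9, -6, 7, 31, 35, 35]


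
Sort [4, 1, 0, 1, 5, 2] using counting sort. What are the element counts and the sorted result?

Count array: [1, 2, 1, 0, 1, 1]
(count[i] = number of elements equal to i)
Cumulative count: [1, 3, 4, 4, 5, 6]
Sorted: [0, 1, 1, 2, 4, 5]


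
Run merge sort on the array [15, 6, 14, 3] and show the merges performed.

Divide and conquer:
  Merge [15] + [6] -> [6, 15]
  Merge [14] + [3] -> [3, 14]
  Merge [6, 15] + [3, 14] -> [3, 6, 14, 15]


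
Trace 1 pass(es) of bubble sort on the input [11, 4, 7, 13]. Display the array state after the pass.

After pass 1: [4, 7, 11, 13] (2 swaps)
Total swaps: 2


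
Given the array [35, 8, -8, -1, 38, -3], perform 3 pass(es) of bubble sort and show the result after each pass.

After pass 1: [8, -8, -1, 35, -3, 38] (4 swaps)
After pass 2: [-8, -1, 8, -3, 35, 38] (3 swaps)
After pass 3: [-8, -1, -3, 8, 35, 38] (1 swaps)
Total swaps: 8


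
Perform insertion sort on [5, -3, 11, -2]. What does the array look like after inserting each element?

First element 5 is already 'sorted'
Insert -3: shifted 1 elements -> [-3, 5, 11, -2]
Insert 11: shifted 0 elements -> [-3, 5, 11, -2]
Insert -2: shifted 2 elements -> [-3, -2, 5, 11]


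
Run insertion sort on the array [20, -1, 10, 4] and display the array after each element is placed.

First element 20 is already 'sorted'
Insert -1: shifted 1 elements -> [-1, 20, 10, 4]
Insert 10: shifted 1 elements -> [-1, 10, 20, 4]
Insert 4: shifted 2 elements -> [-1, 4, 10, 20]


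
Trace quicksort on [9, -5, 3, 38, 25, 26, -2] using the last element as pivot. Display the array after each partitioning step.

Partition 1: pivot=-2 at index 1 -> [-5, -2, 3, 38, 25, 26, 9]
Partition 2: pivot=9 at index 3 -> [-5, -2, 3, 9, 25, 26, 38]
Partition 3: pivot=38 at index 6 -> [-5, -2, 3, 9, 25, 26, 38]
Partition 4: pivot=26 at index 5 -> [-5, -2, 3, 9, 25, 26, 38]


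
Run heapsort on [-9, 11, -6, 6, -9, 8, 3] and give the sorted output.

Build heap: [11, 6, 8, -9, -9, -6, 3]
Extract 11: [8, 6, 3, -9, -9, -6, 11]
Extract 8: [6, -6, 3, -9, -9, 8, 11]
Extract 6: [3, -6, -9, -9, 6, 8, 11]
Extract 3: [-6, -9, -9, 3, 6, 8, 11]
Extract -6: [-9, -9, -6, 3, 6, 8, 11]
Extract -9: [-9, -9, -6, 3, 6, 8, 11]


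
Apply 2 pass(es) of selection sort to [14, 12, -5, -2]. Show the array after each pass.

Pass 1: Select minimum -5 at index 2, swap -> [-5, 12, 14, -2]
Pass 2: Select minimum -2 at index 3, swap -> [-5, -2, 14, 12]


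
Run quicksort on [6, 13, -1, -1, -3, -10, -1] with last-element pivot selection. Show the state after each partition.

Partition 1: pivot=-1 at index 4 -> [-1, -1, -3, -10, -1, 13, 6]
Partition 2: pivot=-10 at index 0 -> [-10, -1, -3, -1, -1, 13, 6]
Partition 3: pivot=-1 at index 3 -> [-10, -1, -3, -1, -1, 13, 6]
Partition 4: pivot=-3 at index 1 -> [-10, -3, -1, -1, -1, 13, 6]
Partition 5: pivot=6 at index 5 -> [-10, -3, -1, -1, -1, 6, 13]


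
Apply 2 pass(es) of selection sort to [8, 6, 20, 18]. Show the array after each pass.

Pass 1: Select minimum 6 at index 1, swap -> [6, 8, 20, 18]
Pass 2: Select minimum 8 at index 1, swap -> [6, 8, 20, 18]


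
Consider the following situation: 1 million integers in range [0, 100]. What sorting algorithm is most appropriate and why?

Best choice: Counting sort
Reason: O(n + k) where k=100 is small; linear time beats O(n log n)


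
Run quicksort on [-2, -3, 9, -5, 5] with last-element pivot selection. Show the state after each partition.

Partition 1: pivot=5 at index 3 -> [-2, -3, -5, 5, 9]
Partition 2: pivot=-5 at index 0 -> [-5, -3, -2, 5, 9]
Partition 3: pivot=-2 at index 2 -> [-5, -3, -2, 5, 9]


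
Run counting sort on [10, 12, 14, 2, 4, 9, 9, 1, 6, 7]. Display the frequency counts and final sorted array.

Count array: [0, 1, 1, 0, 1, 0, 1, 1, 0, 2, 1, 0, 1, 0, 1]
(count[i] = number of elements equal to i)
Cumulative count: [0, 1, 2, 2, 3, 3, 4, 5, 5, 7, 8, 8, 9, 9, 10]
Sorted: [1, 2, 4, 6, 7, 9, 9, 10, 12, 14]


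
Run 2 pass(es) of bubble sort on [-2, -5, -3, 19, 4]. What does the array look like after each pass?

After pass 1: [-5, -3, -2, 4, 19] (3 swaps)
After pass 2: [-5, -3, -2, 4, 19] (0 swaps)
Total swaps: 3


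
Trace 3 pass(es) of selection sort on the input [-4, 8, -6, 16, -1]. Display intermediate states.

Pass 1: Select minimum -6 at index 2, swap -> [-6, 8, -4, 16, -1]
Pass 2: Select minimum -4 at index 2, swap -> [-6, -4, 8, 16, -1]
Pass 3: Select minimum -1 at index 4, swap -> [-6, -4, -1, 16, 8]


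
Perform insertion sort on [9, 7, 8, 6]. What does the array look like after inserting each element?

First element 9 is already 'sorted'
Insert 7: shifted 1 elements -> [7, 9, 8, 6]
Insert 8: shifted 1 elements -> [7, 8, 9, 6]
Insert 6: shifted 3 elements -> [6, 7, 8, 9]


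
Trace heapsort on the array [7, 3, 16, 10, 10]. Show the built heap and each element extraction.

Build heap: [16, 10, 7, 3, 10]
Extract 16: [10, 10, 7, 3, 16]
Extract 10: [10, 3, 7, 10, 16]
Extract 10: [7, 3, 10, 10, 16]
Extract 7: [3, 7, 10, 10, 16]


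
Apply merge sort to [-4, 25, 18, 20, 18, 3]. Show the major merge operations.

Divide and conquer:
  Merge [25] + [18] -> [18, 25]
  Merge [-4] + [18, 25] -> [-4, 18, 25]
  Merge [18] + [3] -> [3, 18]
  Merge [20] + [3, 18] -> [3, 18, 20]
  Merge [-4, 18, 25] + [3, 18, 20] -> [-4, 3, 18, 18, 20, 25]


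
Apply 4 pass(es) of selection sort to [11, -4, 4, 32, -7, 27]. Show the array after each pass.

Pass 1: Select minimum -7 at index 4, swap -> [-7, -4, 4, 32, 11, 27]
Pass 2: Select minimum -4 at index 1, swap -> [-7, -4, 4, 32, 11, 27]
Pass 3: Select minimum 4 at index 2, swap -> [-7, -4, 4, 32, 11, 27]
Pass 4: Select minimum 11 at index 4, swap -> [-7, -4, 4, 11, 32, 27]


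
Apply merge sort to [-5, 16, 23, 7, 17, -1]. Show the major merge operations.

Divide and conquer:
  Merge [16] + [23] -> [16, 23]
  Merge [-5] + [16, 23] -> [-5, 16, 23]
  Merge [17] + [-1] -> [-1, 17]
  Merge [7] + [-1, 17] -> [-1, 7, 17]
  Merge [-5, 16, 23] + [-1, 7, 17] -> [-5, -1, 7, 16, 17, 23]


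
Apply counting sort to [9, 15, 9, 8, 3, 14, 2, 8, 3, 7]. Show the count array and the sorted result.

Count array: [0, 0, 1, 2, 0, 0, 0, 1, 2, 2, 0, 0, 0, 0, 1, 1]
(count[i] = number of elements equal to i)
Cumulative count: [0, 0, 1, 3, 3, 3, 3, 4, 6, 8, 8, 8, 8, 8, 9, 10]
Sorted: [2, 3, 3, 7, 8, 8, 9, 9, 14, 15]


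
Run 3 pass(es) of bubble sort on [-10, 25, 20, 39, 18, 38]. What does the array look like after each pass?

After pass 1: [-10, 20, 25, 18, 38, 39] (3 swaps)
After pass 2: [-10, 20, 18, 25, 38, 39] (1 swaps)
After pass 3: [-10, 18, 20, 25, 38, 39] (1 swaps)
Total swaps: 5


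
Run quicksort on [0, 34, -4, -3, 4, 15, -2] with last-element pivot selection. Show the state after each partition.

Partition 1: pivot=-2 at index 2 -> [-4, -3, -2, 34, 4, 15, 0]
Partition 2: pivot=-3 at index 1 -> [-4, -3, -2, 34, 4, 15, 0]
Partition 3: pivot=0 at index 3 -> [-4, -3, -2, 0, 4, 15, 34]
Partition 4: pivot=34 at index 6 -> [-4, -3, -2, 0, 4, 15, 34]
Partition 5: pivot=15 at index 5 -> [-4, -3, -2, 0, 4, 15, 34]


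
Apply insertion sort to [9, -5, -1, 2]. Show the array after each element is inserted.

First element 9 is already 'sorted'
Insert -5: shifted 1 elements -> [-5, 9, -1, 2]
Insert -1: shifted 1 elements -> [-5, -1, 9, 2]
Insert 2: shifted 1 elements -> [-5, -1, 2, 9]


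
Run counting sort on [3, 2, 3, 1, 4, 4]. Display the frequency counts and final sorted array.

Count array: [0, 1, 1, 2, 2]
(count[i] = number of elements equal to i)
Cumulative count: [0, 1, 2, 4, 6]
Sorted: [1, 2, 3, 3, 4, 4]


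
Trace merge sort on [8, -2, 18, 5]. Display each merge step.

Divide and conquer:
  Merge [8] + [-2] -> [-2, 8]
  Merge [18] + [5] -> [5, 18]
  Merge [-2, 8] + [5, 18] -> [-2, 5, 8, 18]


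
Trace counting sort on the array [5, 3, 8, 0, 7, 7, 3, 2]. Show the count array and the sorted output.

Count array: [1, 0, 1, 2, 0, 1, 0, 2, 1]
(count[i] = number of elements equal to i)
Cumulative count: [1, 1, 2, 4, 4, 5, 5, 7, 8]
Sorted: [0, 2, 3, 3, 5, 7, 7, 8]


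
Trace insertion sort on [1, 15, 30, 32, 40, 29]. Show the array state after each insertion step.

First element 1 is already 'sorted'
Insert 15: shifted 0 elements -> [1, 15, 30, 32, 40, 29]
Insert 30: shifted 0 elements -> [1, 15, 30, 32, 40, 29]
Insert 32: shifted 0 elements -> [1, 15, 30, 32, 40, 29]
Insert 40: shifted 0 elements -> [1, 15, 30, 32, 40, 29]
Insert 29: shifted 3 elements -> [1, 15, 29, 30, 32, 40]


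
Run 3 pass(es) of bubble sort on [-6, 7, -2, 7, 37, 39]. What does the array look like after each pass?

After pass 1: [-6, -2, 7, 7, 37, 39] (1 swaps)
After pass 2: [-6, -2, 7, 7, 37, 39] (0 swaps)
After pass 3: [-6, -2, 7, 7, 37, 39] (0 swaps)
Total swaps: 1


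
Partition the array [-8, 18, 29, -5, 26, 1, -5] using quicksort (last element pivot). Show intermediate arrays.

Partition 1: pivot=-5 at index 2 -> [-8, -5, -5, 18, 26, 1, 29]
Partition 2: pivot=-5 at index 1 -> [-8, -5, -5, 18, 26, 1, 29]
Partition 3: pivot=29 at index 6 -> [-8, -5, -5, 18, 26, 1, 29]
Partition 4: pivot=1 at index 3 -> [-8, -5, -5, 1, 26, 18, 29]
Partition 5: pivot=18 at index 4 -> [-8, -5, -5, 1, 18, 26, 29]


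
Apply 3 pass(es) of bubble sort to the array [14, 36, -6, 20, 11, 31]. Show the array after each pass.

After pass 1: [14, -6, 20, 11, 31, 36] (4 swaps)
After pass 2: [-6, 14, 11, 20, 31, 36] (2 swaps)
After pass 3: [-6, 11, 14, 20, 31, 36] (1 swaps)
Total swaps: 7


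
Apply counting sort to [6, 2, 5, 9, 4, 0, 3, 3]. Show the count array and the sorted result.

Count array: [1, 0, 1, 2, 1, 1, 1, 0, 0, 1]
(count[i] = number of elements equal to i)
Cumulative count: [1, 1, 2, 4, 5, 6, 7, 7, 7, 8]
Sorted: [0, 2, 3, 3, 4, 5, 6, 9]


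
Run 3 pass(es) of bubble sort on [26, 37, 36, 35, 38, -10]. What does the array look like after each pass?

After pass 1: [26, 36, 35, 37, -10, 38] (3 swaps)
After pass 2: [26, 35, 36, -10, 37, 38] (2 swaps)
After pass 3: [26, 35, -10, 36, 37, 38] (1 swaps)
Total swaps: 6


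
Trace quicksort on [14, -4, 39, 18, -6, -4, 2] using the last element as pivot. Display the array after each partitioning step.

Partition 1: pivot=2 at index 3 -> [-4, -6, -4, 2, 14, 39, 18]
Partition 2: pivot=-4 at index 2 -> [-4, -6, -4, 2, 14, 39, 18]
Partition 3: pivot=-6 at index 0 -> [-6, -4, -4, 2, 14, 39, 18]
Partition 4: pivot=18 at index 5 -> [-6, -4, -4, 2, 14, 18, 39]


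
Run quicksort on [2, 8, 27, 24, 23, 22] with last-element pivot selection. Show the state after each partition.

Partition 1: pivot=22 at index 2 -> [2, 8, 22, 24, 23, 27]
Partition 2: pivot=8 at index 1 -> [2, 8, 22, 24, 23, 27]
Partition 3: pivot=27 at index 5 -> [2, 8, 22, 24, 23, 27]
Partition 4: pivot=23 at index 3 -> [2, 8, 22, 23, 24, 27]


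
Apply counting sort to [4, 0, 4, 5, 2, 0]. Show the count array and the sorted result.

Count array: [2, 0, 1, 0, 2, 1]
(count[i] = number of elements equal to i)
Cumulative count: [2, 2, 3, 3, 5, 6]
Sorted: [0, 0, 2, 4, 4, 5]


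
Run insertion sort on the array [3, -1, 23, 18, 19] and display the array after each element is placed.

First element 3 is already 'sorted'
Insert -1: shifted 1 elements -> [-1, 3, 23, 18, 19]
Insert 23: shifted 0 elements -> [-1, 3, 23, 18, 19]
Insert 18: shifted 1 elements -> [-1, 3, 18, 23, 19]
Insert 19: shifted 1 elements -> [-1, 3, 18, 19, 23]


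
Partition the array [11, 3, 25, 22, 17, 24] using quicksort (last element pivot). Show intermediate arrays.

Partition 1: pivot=24 at index 4 -> [11, 3, 22, 17, 24, 25]
Partition 2: pivot=17 at index 2 -> [11, 3, 17, 22, 24, 25]
Partition 3: pivot=3 at index 0 -> [3, 11, 17, 22, 24, 25]


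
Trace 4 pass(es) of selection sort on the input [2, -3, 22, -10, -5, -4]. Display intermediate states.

Pass 1: Select minimum -10 at index 3, swap -> [-10, -3, 22, 2, -5, -4]
Pass 2: Select minimum -5 at index 4, swap -> [-10, -5, 22, 2, -3, -4]
Pass 3: Select minimum -4 at index 5, swap -> [-10, -5, -4, 2, -3, 22]
Pass 4: Select minimum -3 at index 4, swap -> [-10, -5, -4, -3, 2, 22]


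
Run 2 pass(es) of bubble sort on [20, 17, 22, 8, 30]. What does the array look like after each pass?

After pass 1: [17, 20, 8, 22, 30] (2 swaps)
After pass 2: [17, 8, 20, 22, 30] (1 swaps)
Total swaps: 3


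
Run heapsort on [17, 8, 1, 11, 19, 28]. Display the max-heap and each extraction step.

Build heap: [28, 19, 17, 11, 8, 1]
Extract 28: [19, 11, 17, 1, 8, 28]
Extract 19: [17, 11, 8, 1, 19, 28]
Extract 17: [11, 1, 8, 17, 19, 28]
Extract 11: [8, 1, 11, 17, 19, 28]
Extract 8: [1, 8, 11, 17, 19, 28]
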